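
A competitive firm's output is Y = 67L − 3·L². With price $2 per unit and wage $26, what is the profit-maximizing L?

The marginal product of L is MP_L = 67 − 6L.
A price-taking firm hires until the value of the marginal product equals the wage: P·MP_L = w, so 2·(67 − 6L) = 26.
Then 67 − 6L = 13, giving L = 9.

L* = 9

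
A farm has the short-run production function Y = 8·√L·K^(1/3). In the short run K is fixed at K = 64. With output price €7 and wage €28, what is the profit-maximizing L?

With K = 64, MP_L = (1/2)·8·L^(-1/2)·64^(1/3) = 16·L^(-1/2).
Profit maximization for a price taker requires P·MP_L = w: 7·16·L^(-1/2) = 28.
So L^(-1/2) = 0.25, which gives L = 16.

L* = 16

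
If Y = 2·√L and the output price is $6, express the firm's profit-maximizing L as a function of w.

L(w) = 36/w²

MP_L = (1/2)·2·L^(-1/2) = L^(-1/2).
Setting P·MP_L = w: 6·L^(-1/2) = w.
Solving for L: L^(-1/2) = w/6, so L = (6/w)^(2).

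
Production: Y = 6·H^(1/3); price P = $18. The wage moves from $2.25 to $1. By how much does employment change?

From P·MP_H = w with MP_H = 2·H^(-2/3), the labor demand is H(w) = (36/w)^(3/2).
At w = 2.25: H = 64. At w = 1: H = 216.
ΔH = 216 − 64 = 152.

ΔH = 152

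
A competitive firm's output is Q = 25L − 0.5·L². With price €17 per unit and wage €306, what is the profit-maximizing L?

L* = 7

The marginal product of L is MP_L = 25 − L.
A price-taking firm hires until the value of the marginal product equals the wage: P·MP_L = w, so 17·(25 − L) = 306.
Then 25 − L = 18, giving L = 7.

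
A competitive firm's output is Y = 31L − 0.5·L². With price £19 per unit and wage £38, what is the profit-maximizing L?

The marginal product of L is MP_L = 31 − L.
A price-taking firm hires until the value of the marginal product equals the wage: P·MP_L = w, so 19·(31 − L) = 38.
Then 31 − L = 2, giving L = 29.

L* = 29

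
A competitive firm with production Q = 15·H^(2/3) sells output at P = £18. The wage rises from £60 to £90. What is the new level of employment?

From P·MP_H = w with MP_H = 10·H^(-1/3), the labor demand is H(w) = (180/w)^(3).
At w = 60: H = 27. At w = 90: H = 8.

H* = 8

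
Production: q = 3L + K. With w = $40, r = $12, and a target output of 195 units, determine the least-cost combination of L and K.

L* = 0, K* = 195

The inputs are perfect substitutes, so the firm uses whichever has the lower cost per unit of output.
Cost per unit of output via L is 40/3; via K it is 12. K is cheaper.
Producing q = 195 with K alone: L = 0, K = 195.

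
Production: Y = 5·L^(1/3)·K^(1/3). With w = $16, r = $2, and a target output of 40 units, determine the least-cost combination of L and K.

Cost minimization requires the marginal rate of technical substitution to equal the input-price ratio: MP_L/MP_K = w/r.
Here MP_L/MP_K = (1/3)·(K/L)/(1/3) = (K/L). Setting this equal to 16/2 = 8 gives K = 8L.
Substituting into Y = 40: 5·L^(1/3)·(8L)^(1/3) = 40.
Solving, L = 8 and K = 64.

L* = 8, K* = 64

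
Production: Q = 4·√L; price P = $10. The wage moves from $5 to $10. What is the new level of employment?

From P·MP_L = w with MP_L = 2·L^(-1/2), the labor demand is L(w) = (20/w)^(2).
At w = 5: L = 16. At w = 10: L = 4.

L* = 4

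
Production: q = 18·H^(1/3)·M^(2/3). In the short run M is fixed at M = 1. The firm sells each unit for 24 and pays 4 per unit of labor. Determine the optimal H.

H* = 216

With M = 1, MP_H = (1/3)·18·H^(-2/3)·1^(2/3) = 6·H^(-2/3).
Profit maximization for a price taker requires P·MP_H = w: 24·6·H^(-2/3) = 4.
So H^(-2/3) = 1/36, which gives H = 216.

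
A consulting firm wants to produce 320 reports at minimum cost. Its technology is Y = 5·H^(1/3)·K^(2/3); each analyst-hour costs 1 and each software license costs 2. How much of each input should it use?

H* = 64, K* = 64

Cost minimization requires the marginal rate of technical substitution to equal the input-price ratio: MP_H/MP_K = w/r.
Here MP_H/MP_K = (1/3)·(K/H)/(2/3) = 0.5·(K/H). Setting this equal to 1/2 = 0.5 gives K = H.
Substituting into Y = 320: 5·H^(1/3)·(H)^(2/3) = 320.
Solving, H = 64 and K = 64.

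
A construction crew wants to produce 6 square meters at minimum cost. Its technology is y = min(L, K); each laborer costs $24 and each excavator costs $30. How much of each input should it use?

With a fixed-proportions technology, the cost-minimizing bundle uses no slack in either input: L = K = y.
So L = 6 and K = 6.

L* = 6, K* = 6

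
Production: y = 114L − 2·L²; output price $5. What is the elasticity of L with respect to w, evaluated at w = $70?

From P·MP_L = w with MP_L = 114 − 4L, labor demand is L(w) = (114 − w/5)/4.
dL/dw = −1/(20) = -0.05.
At w = 70, L = 25, so ε = (dL/dw)·(w/L) = (-0.05)·(70/25) = -0.14.

ε = -0.14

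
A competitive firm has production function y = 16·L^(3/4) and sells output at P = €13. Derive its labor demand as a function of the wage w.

L(w) = (156/w)^(4)

MP_L = (3/4)·16·L^(-1/4) = 12·L^(-1/4).
Setting P·MP_L = w: 156·L^(-1/4) = w.
Solving for L: L^(-1/4) = w/156, so L = (156/w)^(4).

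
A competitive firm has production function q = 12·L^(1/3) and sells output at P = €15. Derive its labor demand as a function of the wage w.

L(w) = (60/w)^(3/2)

MP_L = (1/3)·12·L^(-2/3) = 4·L^(-2/3).
Setting P·MP_L = w: 60·L^(-2/3) = w.
Solving for L: L^(-2/3) = w/60, so L = (60/w)^(3/2).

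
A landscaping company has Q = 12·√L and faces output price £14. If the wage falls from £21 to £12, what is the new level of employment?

From P·MP_L = w with MP_L = 6·L^(-1/2), the labor demand is L(w) = (84/w)^(2).
At w = 21: L = 16. At w = 12: L = 49.

L* = 49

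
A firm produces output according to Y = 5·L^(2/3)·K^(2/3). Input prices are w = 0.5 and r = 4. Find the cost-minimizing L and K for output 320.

L* = 64, K* = 8

Cost minimization requires the marginal rate of technical substitution to equal the input-price ratio: MP_L/MP_K = w/r.
Here MP_L/MP_K = (2/3)·(K/L)/(2/3) = (K/L). Setting this equal to 0.5/4 = 0.125 gives K = 0.125L.
Substituting into Y = 320: 5·L^(2/3)·(0.125L)^(2/3) = 320.
Solving, L = 64 and K = 8.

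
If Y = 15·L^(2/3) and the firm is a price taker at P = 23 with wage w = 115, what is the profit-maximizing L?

L* = 8

MP_L = (2/3)·15·L^(-1/3) = 10·L^(-1/3).
Profit maximization for a price taker requires P·MP_L = w: 23·10·L^(-1/3) = 115.
So L^(-1/3) = 0.5, which gives L = 8.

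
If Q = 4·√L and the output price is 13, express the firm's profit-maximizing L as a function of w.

L(w) = 676/w²

MP_L = (1/2)·4·L^(-1/2) = 2·L^(-1/2).
Setting P·MP_L = w: 26·L^(-1/2) = w.
Solving for L: L^(-1/2) = w/26, so L = (26/w)^(2).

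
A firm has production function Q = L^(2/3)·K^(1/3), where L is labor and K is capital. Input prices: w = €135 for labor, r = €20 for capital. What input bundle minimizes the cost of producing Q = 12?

Cost minimization requires the marginal rate of technical substitution to equal the input-price ratio: MP_L/MP_K = w/r.
Here MP_L/MP_K = (2/3)·(K/L)/(1/3) = 2·(K/L). Setting this equal to 135/20 = 6.75 gives K = 3.375L.
Substituting into Q = 12: L^(2/3)·(3.375L)^(1/3) = 12.
Solving, L = 8 and K = 27.

L* = 8, K* = 27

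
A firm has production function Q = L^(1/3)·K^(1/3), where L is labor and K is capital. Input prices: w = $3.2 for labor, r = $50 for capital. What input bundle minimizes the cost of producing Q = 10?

L* = 125, K* = 8

Cost minimization requires the marginal rate of technical substitution to equal the input-price ratio: MP_L/MP_K = w/r.
Here MP_L/MP_K = (1/3)·(K/L)/(1/3) = (K/L). Setting this equal to 3.2/50 = 0.064 gives K = 0.064L.
Substituting into Q = 10: L^(1/3)·(0.064L)^(1/3) = 10.
Solving, L = 125 and K = 8.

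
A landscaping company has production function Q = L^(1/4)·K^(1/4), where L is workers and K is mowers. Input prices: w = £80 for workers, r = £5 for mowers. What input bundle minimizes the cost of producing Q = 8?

Cost minimization requires the marginal rate of technical substitution to equal the input-price ratio: MP_L/MP_K = w/r.
Here MP_L/MP_K = (1/4)·(K/L)/(1/4) = (K/L). Setting this equal to 80/5 = 16 gives K = 16L.
Substituting into Q = 8: L^(1/4)·(16L)^(1/4) = 8.
Solving, L = 16 and K = 256.

L* = 16, K* = 256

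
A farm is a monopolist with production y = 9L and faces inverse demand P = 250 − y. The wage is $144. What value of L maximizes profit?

Marginal revenue from the inverse demand is MR = 250 − 2y.
The marginal product is MP_L = 9.
A monopolist hires until marginal revenue product equals the wage: MR·MP_L = w.
(250 − 18L)·9 = 144, so L = 13.

L* = 13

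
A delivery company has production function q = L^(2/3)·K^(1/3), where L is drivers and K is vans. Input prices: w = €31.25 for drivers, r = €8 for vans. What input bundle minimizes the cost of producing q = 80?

Cost minimization requires the marginal rate of technical substitution to equal the input-price ratio: MP_L/MP_K = w/r.
Here MP_L/MP_K = (2/3)·(K/L)/(1/3) = 2·(K/L). Setting this equal to 31.25/8 = 3.90625 gives K = 1.953125L.
Substituting into q = 80: L^(2/3)·(1.953125L)^(1/3) = 80.
Solving, L = 64 and K = 125.

L* = 64, K* = 125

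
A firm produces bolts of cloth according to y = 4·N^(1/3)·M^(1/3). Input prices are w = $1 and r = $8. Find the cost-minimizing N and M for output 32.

Cost minimization requires the marginal rate of technical substitution to equal the input-price ratio: MP_N/MP_M = w/r.
Here MP_N/MP_M = (1/3)·(M/N)/(1/3) = (M/N). Setting this equal to 1/8 = 0.125 gives M = 0.125N.
Substituting into y = 32: 4·N^(1/3)·(0.125N)^(1/3) = 32.
Solving, N = 64 and M = 8.

N* = 64, M* = 8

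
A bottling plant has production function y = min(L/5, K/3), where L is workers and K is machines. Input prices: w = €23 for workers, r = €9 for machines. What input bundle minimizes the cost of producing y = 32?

L* = 160, K* = 96

With a fixed-proportions technology, the cost-minimizing bundle uses no slack in either input: L/5 = K/3 = y.
So L = 5·32 = 160 and K = 3·32 = 96.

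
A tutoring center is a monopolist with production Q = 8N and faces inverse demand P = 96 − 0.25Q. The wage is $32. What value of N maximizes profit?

Marginal revenue from the inverse demand is MR = 96 − 0.5Q.
The marginal product is MP_N = 8.
A monopolist hires until marginal revenue product equals the wage: MR·MP_N = w.
(96 − 4N)·8 = 32, so N = 23.

N* = 23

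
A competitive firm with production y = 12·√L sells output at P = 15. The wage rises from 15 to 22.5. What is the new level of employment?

From P·MP_L = w with MP_L = 6·L^(-1/2), the labor demand is L(w) = (90/w)^(2).
At w = 15: L = 36. At w = 22.5: L = 16.

L* = 16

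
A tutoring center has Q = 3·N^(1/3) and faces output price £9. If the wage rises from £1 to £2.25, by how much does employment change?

From P·MP_N = w with MP_N = N^(-2/3), the labor demand is N(w) = (9/w)^(3/2).
At w = 1: N = 27. At w = 2.25: N = 8.
ΔN = 8 − 27 = -19.

ΔN = -19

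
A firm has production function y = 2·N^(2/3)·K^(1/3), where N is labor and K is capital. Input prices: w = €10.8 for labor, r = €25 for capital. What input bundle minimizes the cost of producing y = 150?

Cost minimization requires the marginal rate of technical substitution to equal the input-price ratio: MP_N/MP_K = w/r.
Here MP_N/MP_K = (2/3)·(K/N)/(1/3) = 2·(K/N). Setting this equal to 10.8/25 = 0.432 gives K = 0.216N.
Substituting into y = 150: 2·N^(2/3)·(0.216N)^(1/3) = 150.
Solving, N = 125 and K = 27.

N* = 125, K* = 27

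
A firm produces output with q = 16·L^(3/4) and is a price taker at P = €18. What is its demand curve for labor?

MP_L = (3/4)·16·L^(-1/4) = 12·L^(-1/4).
Setting P·MP_L = w: 216·L^(-1/4) = w.
Solving for L: L^(-1/4) = w/216, so L = (216/w)^(4).

L(w) = (216/w)^(4)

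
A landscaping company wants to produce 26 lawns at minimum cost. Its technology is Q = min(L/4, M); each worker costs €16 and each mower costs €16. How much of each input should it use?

With a fixed-proportions technology, the cost-minimizing bundle uses no slack in either input: L/4 = M = Q.
So L = 4·26 = 104 and M = 26.

L* = 104, M* = 26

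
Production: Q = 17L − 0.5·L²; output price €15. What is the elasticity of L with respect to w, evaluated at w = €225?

From P·MP_L = w with MP_L = 17 − L, labor demand is L(w) = 17 − w/15.
dL/dw = −1/(15) = -1/15.
At w = 225, L = 2, so ε = (dL/dw)·(w/L) = (-1/15)·(225/2) = -7.5.

ε = -7.5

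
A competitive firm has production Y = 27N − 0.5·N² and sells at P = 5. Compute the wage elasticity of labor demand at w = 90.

ε = -2

From P·MP_N = w with MP_N = 27 − N, labor demand is N(w) = 27 − w/5.
dN/dw = −1/(5) = -0.2.
At w = 90, N = 9, so ε = (dN/dw)·(w/N) = (-0.2)·(90/9) = -2.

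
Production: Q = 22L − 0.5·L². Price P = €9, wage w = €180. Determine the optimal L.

L* = 2

The marginal product of L is MP_L = 22 − L.
A price-taking firm hires until the value of the marginal product equals the wage: P·MP_L = w, so 9·(22 − L) = 180.
Then 22 − L = 20, giving L = 2.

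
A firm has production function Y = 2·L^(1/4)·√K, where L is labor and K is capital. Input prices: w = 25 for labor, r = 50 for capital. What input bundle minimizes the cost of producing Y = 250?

Cost minimization requires the marginal rate of technical substitution to equal the input-price ratio: MP_L/MP_K = w/r.
Here MP_L/MP_K = (1/4)·(K/L)/(1/2) = 0.5·(K/L). Setting this equal to 25/50 = 0.5 gives K = L.
Substituting into Y = 250: 2·L^(1/4)·(L)^(1/2) = 250.
Solving, L = 625 and K = 625.

L* = 625, K* = 625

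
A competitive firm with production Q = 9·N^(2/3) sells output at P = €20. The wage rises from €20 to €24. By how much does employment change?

From P·MP_N = w with MP_N = 6·N^(-1/3), the labor demand is N(w) = (120/w)^(3).
At w = 20: N = 216. At w = 24: N = 125.
ΔN = 125 − 216 = -91.

ΔN = -91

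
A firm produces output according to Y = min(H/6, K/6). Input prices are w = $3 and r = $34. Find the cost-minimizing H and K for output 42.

With a fixed-proportions technology, the cost-minimizing bundle uses no slack in either input: H/6 = K/6 = Y.
So H = 6·42 = 252 and K = 6·42 = 252.

H* = 252, K* = 252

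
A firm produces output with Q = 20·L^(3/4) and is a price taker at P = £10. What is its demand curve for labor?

MP_L = (3/4)·20·L^(-1/4) = 15·L^(-1/4).
Setting P·MP_L = w: 150·L^(-1/4) = w.
Solving for L: L^(-1/4) = w/150, so L = (150/w)^(4).

L(w) = (150/w)^(4)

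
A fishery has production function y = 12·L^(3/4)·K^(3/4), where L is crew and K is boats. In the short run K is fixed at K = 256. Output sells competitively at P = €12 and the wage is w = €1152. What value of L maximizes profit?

With K = 256, MP_L = (3/4)·12·L^(-1/4)·256^(3/4) = 576·L^(-1/4).
Profit maximization for a price taker requires P·MP_L = w: 12·576·L^(-1/4) = 1152.
So L^(-1/4) = 1/6, which gives L = 1296.

L* = 1296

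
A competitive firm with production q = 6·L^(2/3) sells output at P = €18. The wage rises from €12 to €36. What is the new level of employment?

L* = 8

From P·MP_L = w with MP_L = 4·L^(-1/3), the labor demand is L(w) = (72/w)^(3).
At w = 12: L = 216. At w = 36: L = 8.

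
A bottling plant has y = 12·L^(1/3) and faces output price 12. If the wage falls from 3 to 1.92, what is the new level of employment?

From P·MP_L = w with MP_L = 4·L^(-2/3), the labor demand is L(w) = (48/w)^(3/2).
At w = 3: L = 64. At w = 1.92: L = 125.

L* = 125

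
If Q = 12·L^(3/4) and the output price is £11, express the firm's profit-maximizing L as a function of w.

L(w) = (99/w)^(4)

MP_L = (3/4)·12·L^(-1/4) = 9·L^(-1/4).
Setting P·MP_L = w: 99·L^(-1/4) = w.
Solving for L: L^(-1/4) = w/99, so L = (99/w)^(4).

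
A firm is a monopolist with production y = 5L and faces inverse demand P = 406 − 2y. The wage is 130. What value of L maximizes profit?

L* = 19

Marginal revenue from the inverse demand is MR = 406 − 4y.
The marginal product is MP_L = 5.
A monopolist hires until marginal revenue product equals the wage: MR·MP_L = w.
(406 − 20L)·5 = 130, so L = 19.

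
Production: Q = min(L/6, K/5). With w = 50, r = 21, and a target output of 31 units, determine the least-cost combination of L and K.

With a fixed-proportions technology, the cost-minimizing bundle uses no slack in either input: L/6 = K/5 = Q.
So L = 6·31 = 186 and K = 5·31 = 155.

L* = 186, K* = 155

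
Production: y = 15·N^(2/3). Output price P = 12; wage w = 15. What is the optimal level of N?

N* = 512

MP_N = (2/3)·15·N^(-1/3) = 10·N^(-1/3).
Profit maximization for a price taker requires P·MP_N = w: 12·10·N^(-1/3) = 15.
So N^(-1/3) = 0.125, which gives N = 512.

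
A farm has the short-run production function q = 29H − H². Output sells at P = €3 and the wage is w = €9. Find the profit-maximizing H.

H* = 13

The marginal product of H is MP_H = 29 − 2H.
A price-taking firm hires until the value of the marginal product equals the wage: P·MP_H = w, so 3·(29 − 2H) = 9.
Then 29 − 2H = 3, giving H = 13.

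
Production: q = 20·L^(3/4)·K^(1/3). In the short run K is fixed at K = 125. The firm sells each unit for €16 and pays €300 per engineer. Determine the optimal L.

L* = 256

With K = 125, MP_L = (3/4)·20·L^(-1/4)·125^(1/3) = 75·L^(-1/4).
Profit maximization for a price taker requires P·MP_L = w: 16·75·L^(-1/4) = 300.
So L^(-1/4) = 0.25, which gives L = 256.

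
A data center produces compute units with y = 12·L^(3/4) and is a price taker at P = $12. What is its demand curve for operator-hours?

L(w) = (108/w)^(4)

MP_L = (3/4)·12·L^(-1/4) = 9·L^(-1/4).
Setting P·MP_L = w: 108·L^(-1/4) = w.
Solving for L: L^(-1/4) = w/108, so L = (108/w)^(4).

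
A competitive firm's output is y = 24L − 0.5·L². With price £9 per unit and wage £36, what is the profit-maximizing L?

L* = 20

The marginal product of L is MP_L = 24 − L.
A price-taking firm hires until the value of the marginal product equals the wage: P·MP_L = w, so 9·(24 − L) = 36.
Then 24 − L = 4, giving L = 20.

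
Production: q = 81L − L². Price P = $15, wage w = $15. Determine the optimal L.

The marginal product of L is MP_L = 81 − 2L.
A price-taking firm hires until the value of the marginal product equals the wage: P·MP_L = w, so 15·(81 − 2L) = 15.
Then 81 − 2L = 1, giving L = 40.

L* = 40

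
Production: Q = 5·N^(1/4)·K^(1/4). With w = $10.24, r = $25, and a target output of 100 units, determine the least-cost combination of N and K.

N* = 625, K* = 256

Cost minimization requires the marginal rate of technical substitution to equal the input-price ratio: MP_N/MP_K = w/r.
Here MP_N/MP_K = (1/4)·(K/N)/(1/4) = (K/N). Setting this equal to 10.24/25 = 0.4096 gives K = 0.4096N.
Substituting into Q = 100: 5·N^(1/4)·(0.4096N)^(1/4) = 100.
Solving, N = 625 and K = 256.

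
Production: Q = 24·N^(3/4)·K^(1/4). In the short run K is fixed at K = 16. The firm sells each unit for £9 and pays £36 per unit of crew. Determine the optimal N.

N* = 6561

With K = 16, MP_N = (3/4)·24·N^(-1/4)·16^(1/4) = 36·N^(-1/4).
Profit maximization for a price taker requires P·MP_N = w: 9·36·N^(-1/4) = 36.
So N^(-1/4) = 1/9, which gives N = 6561.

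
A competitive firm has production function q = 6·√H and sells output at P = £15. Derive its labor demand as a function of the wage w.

MP_H = (1/2)·6·H^(-1/2) = 3·H^(-1/2).
Setting P·MP_H = w: 45·H^(-1/2) = w.
Solving for H: H^(-1/2) = w/45, so H = (45/w)^(2).

H(w) = 2025/w²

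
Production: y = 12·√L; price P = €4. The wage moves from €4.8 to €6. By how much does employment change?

ΔL = -9

From P·MP_L = w with MP_L = 6·L^(-1/2), the labor demand is L(w) = (24/w)^(2).
At w = 4.8: L = 25. At w = 6: L = 16.
ΔL = 16 − 25 = -9.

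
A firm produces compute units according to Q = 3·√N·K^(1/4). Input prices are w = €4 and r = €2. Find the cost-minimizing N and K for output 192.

Cost minimization requires the marginal rate of technical substitution to equal the input-price ratio: MP_N/MP_K = w/r.
Here MP_N/MP_K = (1/2)·(K/N)/(1/4) = 2·(K/N). Setting this equal to 4/2 = 2 gives K = N.
Substituting into Q = 192: 3·N^(1/2)·(N)^(1/4) = 192.
Solving, N = 256 and K = 256.

N* = 256, K* = 256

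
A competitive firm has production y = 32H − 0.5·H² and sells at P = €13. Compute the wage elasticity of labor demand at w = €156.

From P·MP_H = w with MP_H = 32 − H, labor demand is H(w) = 32 − w/13.
dH/dw = −1/(13) = -1/13.
At w = 156, H = 20, so ε = (dH/dw)·(w/H) = (-1/13)·(156/20) = -0.6.

ε = -0.6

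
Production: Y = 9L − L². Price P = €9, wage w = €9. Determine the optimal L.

The marginal product of L is MP_L = 9 − 2L.
A price-taking firm hires until the value of the marginal product equals the wage: P·MP_L = w, so 9·(9 − 2L) = 9.
Then 9 − 2L = 1, giving L = 4.

L* = 4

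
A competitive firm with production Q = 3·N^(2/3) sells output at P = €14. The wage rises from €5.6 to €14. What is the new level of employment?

N* = 8

From P·MP_N = w with MP_N = 2·N^(-1/3), the labor demand is N(w) = (28/w)^(3).
At w = 5.6: N = 125. At w = 14: N = 8.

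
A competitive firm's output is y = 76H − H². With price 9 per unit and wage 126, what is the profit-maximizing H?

The marginal product of H is MP_H = 76 − 2H.
A price-taking firm hires until the value of the marginal product equals the wage: P·MP_H = w, so 9·(76 − 2H) = 126.
Then 76 − 2H = 14, giving H = 31.

H* = 31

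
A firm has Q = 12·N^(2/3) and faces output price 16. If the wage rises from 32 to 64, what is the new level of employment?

From P·MP_N = w with MP_N = 8·N^(-1/3), the labor demand is N(w) = (128/w)^(3).
At w = 32: N = 64. At w = 64: N = 8.

N* = 8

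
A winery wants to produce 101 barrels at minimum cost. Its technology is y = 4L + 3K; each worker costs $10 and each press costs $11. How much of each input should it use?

L* = 25.25, K* = 0

The inputs are perfect substitutes, so the firm uses whichever has the lower cost per unit of output.
Cost per unit of output via L is w/4 = 2.5; via K it is r/3 = 11/3. L is cheaper.
Producing y = 101 with L alone: L = 25.25, K = 0.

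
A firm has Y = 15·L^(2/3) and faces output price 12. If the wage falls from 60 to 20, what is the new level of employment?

L* = 216

From P·MP_L = w with MP_L = 10·L^(-1/3), the labor demand is L(w) = (120/w)^(3).
At w = 60: L = 8. At w = 20: L = 216.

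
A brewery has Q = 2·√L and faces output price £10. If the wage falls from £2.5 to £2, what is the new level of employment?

From P·MP_L = w with MP_L = L^(-1/2), the labor demand is L(w) = (10/w)^(2).
At w = 2.5: L = 16. At w = 2: L = 25.

L* = 25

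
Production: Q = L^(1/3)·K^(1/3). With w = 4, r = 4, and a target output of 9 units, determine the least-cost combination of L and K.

L* = 27, K* = 27

Cost minimization requires the marginal rate of technical substitution to equal the input-price ratio: MP_L/MP_K = w/r.
Here MP_L/MP_K = (1/3)·(K/L)/(1/3) = (K/L). Setting this equal to 4/4 = 1 gives K = L.
Substituting into Q = 9: L^(1/3)·(L)^(1/3) = 9.
Solving, L = 27 and K = 27.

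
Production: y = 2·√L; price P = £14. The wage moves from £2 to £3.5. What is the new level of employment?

From P·MP_L = w with MP_L = L^(-1/2), the labor demand is L(w) = (14/w)^(2).
At w = 2: L = 49. At w = 3.5: L = 16.

L* = 16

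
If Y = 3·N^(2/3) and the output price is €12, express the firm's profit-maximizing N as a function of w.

N(w) = 13824/w³

MP_N = (2/3)·3·N^(-1/3) = 2·N^(-1/3).
Setting P·MP_N = w: 24·N^(-1/3) = w.
Solving for N: N^(-1/3) = w/24, so N = (24/w)^(3).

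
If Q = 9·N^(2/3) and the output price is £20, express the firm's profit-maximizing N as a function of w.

N(w) = 1728000/w³

MP_N = (2/3)·9·N^(-1/3) = 6·N^(-1/3).
Setting P·MP_N = w: 120·N^(-1/3) = w.
Solving for N: N^(-1/3) = w/120, so N = (120/w)^(3).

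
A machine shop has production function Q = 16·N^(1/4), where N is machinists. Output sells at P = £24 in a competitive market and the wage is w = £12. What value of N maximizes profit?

N* = 16

MP_N = (1/4)·16·N^(-3/4) = 4·N^(-3/4).
Profit maximization for a price taker requires P·MP_N = w: 24·4·N^(-3/4) = 12.
So N^(-3/4) = 0.125, which gives N = 16.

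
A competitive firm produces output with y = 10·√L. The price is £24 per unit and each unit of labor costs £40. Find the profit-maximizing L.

L* = 9

MP_L = (1/2)·10·L^(-1/2) = 5·L^(-1/2).
Profit maximization for a price taker requires P·MP_L = w: 24·5·L^(-1/2) = 40.
So L^(-1/2) = 1/3, which gives L = 9.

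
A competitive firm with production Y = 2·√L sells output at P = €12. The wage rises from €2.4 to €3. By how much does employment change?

From P·MP_L = w with MP_L = L^(-1/2), the labor demand is L(w) = (12/w)^(2).
At w = 2.4: L = 25. At w = 3: L = 16.
ΔL = 16 − 25 = -9.

ΔL = -9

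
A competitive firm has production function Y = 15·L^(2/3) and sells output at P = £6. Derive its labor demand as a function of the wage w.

MP_L = (2/3)·15·L^(-1/3) = 10·L^(-1/3).
Setting P·MP_L = w: 60·L^(-1/3) = w.
Solving for L: L^(-1/3) = w/60, so L = (60/w)^(3).

L(w) = 216000/w³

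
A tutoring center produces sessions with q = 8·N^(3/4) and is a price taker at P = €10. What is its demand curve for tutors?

MP_N = (3/4)·8·N^(-1/4) = 6·N^(-1/4).
Setting P·MP_N = w: 60·N^(-1/4) = w.
Solving for N: N^(-1/4) = w/60, so N = (60/w)^(4).

N(w) = (60/w)^(4)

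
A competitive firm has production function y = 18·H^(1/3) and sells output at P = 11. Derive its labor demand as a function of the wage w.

MP_H = (1/3)·18·H^(-2/3) = 6·H^(-2/3).
Setting P·MP_H = w: 66·H^(-2/3) = w.
Solving for H: H^(-2/3) = w/66, so H = (66/w)^(3/2).

H(w) = (66/w)^(3/2)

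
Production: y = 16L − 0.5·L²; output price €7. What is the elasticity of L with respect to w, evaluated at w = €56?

From P·MP_L = w with MP_L = 16 − L, labor demand is L(w) = 16 − w/7.
dL/dw = −1/(7) = -1/7.
At w = 56, L = 8, so ε = (dL/dw)·(w/L) = (-1/7)·(56/8) = -1.

ε = -1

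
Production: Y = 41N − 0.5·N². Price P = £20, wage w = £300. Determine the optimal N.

The marginal product of N is MP_N = 41 − N.
A price-taking firm hires until the value of the marginal product equals the wage: P·MP_N = w, so 20·(41 − N) = 300.
Then 41 − N = 15, giving N = 26.

N* = 26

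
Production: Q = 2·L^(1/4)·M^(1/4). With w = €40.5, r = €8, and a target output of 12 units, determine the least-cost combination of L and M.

Cost minimization requires the marginal rate of technical substitution to equal the input-price ratio: MP_L/MP_M = w/r.
Here MP_L/MP_M = (1/4)·(M/L)/(1/4) = (M/L). Setting this equal to 40.5/8 = 5.0625 gives M = 5.0625L.
Substituting into Q = 12: 2·L^(1/4)·(5.0625L)^(1/4) = 12.
Solving, L = 16 and M = 81.

L* = 16, M* = 81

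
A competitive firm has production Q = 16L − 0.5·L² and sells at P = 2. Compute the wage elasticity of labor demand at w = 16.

ε = -1

From P·MP_L = w with MP_L = 16 − L, labor demand is L(w) = 16 − w/2.
dL/dw = −1/(2) = -0.5.
At w = 16, L = 8, so ε = (dL/dw)·(w/L) = (-0.5)·(16/8) = -1.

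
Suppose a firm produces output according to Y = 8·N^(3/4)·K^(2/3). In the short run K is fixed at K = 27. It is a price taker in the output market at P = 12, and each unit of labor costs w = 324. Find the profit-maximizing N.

N* = 16

With K = 27, MP_N = (3/4)·8·N^(-1/4)·27^(2/3) = 54·N^(-1/4).
Profit maximization for a price taker requires P·MP_N = w: 12·54·N^(-1/4) = 324.
So N^(-1/4) = 0.5, which gives N = 16.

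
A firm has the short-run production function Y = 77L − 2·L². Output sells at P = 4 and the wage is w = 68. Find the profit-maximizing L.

The marginal product of L is MP_L = 77 − 4L.
A price-taking firm hires until the value of the marginal product equals the wage: P·MP_L = w, so 4·(77 − 4L) = 68.
Then 77 − 4L = 17, giving L = 15.

L* = 15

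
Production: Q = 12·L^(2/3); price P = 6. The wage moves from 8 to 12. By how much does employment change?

ΔL = -152

From P·MP_L = w with MP_L = 8·L^(-1/3), the labor demand is L(w) = (48/w)^(3).
At w = 8: L = 216. At w = 12: L = 64.
ΔL = 64 − 216 = -152.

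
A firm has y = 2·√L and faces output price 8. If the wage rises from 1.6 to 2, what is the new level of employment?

From P·MP_L = w with MP_L = L^(-1/2), the labor demand is L(w) = (8/w)^(2).
At w = 1.6: L = 25. At w = 2: L = 16.

L* = 16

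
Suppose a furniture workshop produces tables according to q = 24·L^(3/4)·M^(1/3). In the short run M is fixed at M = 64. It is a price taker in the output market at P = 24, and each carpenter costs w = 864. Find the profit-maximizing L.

With M = 64, MP_L = (3/4)·24·L^(-1/4)·64^(1/3) = 72·L^(-1/4).
Profit maximization for a price taker requires P·MP_L = w: 24·72·L^(-1/4) = 864.
So L^(-1/4) = 0.5, which gives L = 16.

L* = 16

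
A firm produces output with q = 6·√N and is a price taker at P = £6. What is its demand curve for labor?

N(w) = 324/w²

MP_N = (1/2)·6·N^(-1/2) = 3·N^(-1/2).
Setting P·MP_N = w: 18·N^(-1/2) = w.
Solving for N: N^(-1/2) = w/18, so N = (18/w)^(2).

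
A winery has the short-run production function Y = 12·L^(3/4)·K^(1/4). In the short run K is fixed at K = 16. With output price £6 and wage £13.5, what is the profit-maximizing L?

With K = 16, MP_L = (3/4)·12·L^(-1/4)·16^(1/4) = 18·L^(-1/4).
Profit maximization for a price taker requires P·MP_L = w: 6·18·L^(-1/4) = 13.5.
So L^(-1/4) = 0.125, which gives L = 4096.

L* = 4096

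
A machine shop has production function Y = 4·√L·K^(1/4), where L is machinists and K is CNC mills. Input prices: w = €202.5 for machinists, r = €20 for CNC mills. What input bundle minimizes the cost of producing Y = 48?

L* = 16, K* = 81

Cost minimization requires the marginal rate of technical substitution to equal the input-price ratio: MP_L/MP_K = w/r.
Here MP_L/MP_K = (1/2)·(K/L)/(1/4) = 2·(K/L). Setting this equal to 202.5/20 = 10.125 gives K = 5.0625L.
Substituting into Y = 48: 4·L^(1/2)·(5.0625L)^(1/4) = 48.
Solving, L = 16 and K = 81.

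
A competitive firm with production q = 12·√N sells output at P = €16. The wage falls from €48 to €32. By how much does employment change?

From P·MP_N = w with MP_N = 6·N^(-1/2), the labor demand is N(w) = (96/w)^(2).
At w = 48: N = 4. At w = 32: N = 9.
ΔN = 9 − 4 = 5.

ΔN = 5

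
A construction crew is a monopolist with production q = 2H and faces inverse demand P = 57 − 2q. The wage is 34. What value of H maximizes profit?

Marginal revenue from the inverse demand is MR = 57 − 4q.
The marginal product is MP_H = 2.
A monopolist hires until marginal revenue product equals the wage: MR·MP_H = w.
(57 − 8H)·2 = 34, so H = 5.

H* = 5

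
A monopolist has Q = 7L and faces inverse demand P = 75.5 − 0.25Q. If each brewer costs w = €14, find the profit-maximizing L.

Marginal revenue from the inverse demand is MR = 75.5 − 0.5Q.
The marginal product is MP_L = 7.
A monopolist hires until marginal revenue product equals the wage: MR·MP_L = w.
(75.5 − 3.5L)·7 = 14, so L = 21.

L* = 21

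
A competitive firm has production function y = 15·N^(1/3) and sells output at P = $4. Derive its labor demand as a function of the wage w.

N(w) = (20/w)^(3/2)

MP_N = (1/3)·15·N^(-2/3) = 5·N^(-2/3).
Setting P·MP_N = w: 20·N^(-2/3) = w.
Solving for N: N^(-2/3) = w/20, so N = (20/w)^(3/2).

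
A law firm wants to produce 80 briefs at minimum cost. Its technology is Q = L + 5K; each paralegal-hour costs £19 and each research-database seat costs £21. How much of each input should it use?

L* = 0, K* = 16

The inputs are perfect substitutes, so the firm uses whichever has the lower cost per unit of output.
Cost per unit of output via L is 19; via K it is 4.2. K is cheaper.
Producing Q = 80 with K alone: L = 0, K = 16.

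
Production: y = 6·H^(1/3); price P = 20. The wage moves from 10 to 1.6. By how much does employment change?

ΔH = 117

From P·MP_H = w with MP_H = 2·H^(-2/3), the labor demand is H(w) = (40/w)^(3/2).
At w = 10: H = 8. At w = 1.6: H = 125.
ΔH = 125 − 8 = 117.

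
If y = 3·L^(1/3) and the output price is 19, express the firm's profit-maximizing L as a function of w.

MP_L = (1/3)·3·L^(-2/3) = L^(-2/3).
Setting P·MP_L = w: 19·L^(-2/3) = w.
Solving for L: L^(-2/3) = w/19, so L = (19/w)^(3/2).

L(w) = (19/w)^(3/2)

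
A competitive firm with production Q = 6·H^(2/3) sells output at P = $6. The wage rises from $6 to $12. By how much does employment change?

From P·MP_H = w with MP_H = 4·H^(-1/3), the labor demand is H(w) = (24/w)^(3).
At w = 6: H = 64. At w = 12: H = 8.
ΔH = 8 − 64 = -56.

ΔH = -56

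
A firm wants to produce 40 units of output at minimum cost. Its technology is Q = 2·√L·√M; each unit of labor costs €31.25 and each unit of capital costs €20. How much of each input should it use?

L* = 16, M* = 25

Cost minimization requires the marginal rate of technical substitution to equal the input-price ratio: MP_L/MP_M = w/r.
Here MP_L/MP_M = (1/2)·(M/L)/(1/2) = (M/L). Setting this equal to 31.25/20 = 1.5625 gives M = 1.5625L.
Substituting into Q = 40: 2·L^(1/2)·(1.5625L)^(1/2) = 40.
Solving, L = 16 and M = 25.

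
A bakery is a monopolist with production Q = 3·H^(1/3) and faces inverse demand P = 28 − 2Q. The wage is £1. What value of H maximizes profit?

Marginal revenue from the inverse demand is MR = 28 − 4Q.
The marginal product is MP_H = H^(-2/3).
A monopolist hires until marginal revenue product equals the wage: MR·MP_H = w.
At H, Q = 3·H^(1/3). Substituting and solving: (28 − 12·H^(1/3))·H^(-2/3) = 1 gives H = 8.

H* = 8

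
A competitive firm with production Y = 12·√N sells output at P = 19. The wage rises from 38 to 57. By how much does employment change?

ΔN = -5

From P·MP_N = w with MP_N = 6·N^(-1/2), the labor demand is N(w) = (114/w)^(2).
At w = 38: N = 9. At w = 57: N = 4.
ΔN = 4 − 9 = -5.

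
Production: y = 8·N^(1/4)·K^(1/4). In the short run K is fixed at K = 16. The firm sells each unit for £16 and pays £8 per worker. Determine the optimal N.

With K = 16, MP_N = (1/4)·8·N^(-3/4)·16^(1/4) = 4·N^(-3/4).
Profit maximization for a price taker requires P·MP_N = w: 16·4·N^(-3/4) = 8.
So N^(-3/4) = 0.125, which gives N = 16.

N* = 16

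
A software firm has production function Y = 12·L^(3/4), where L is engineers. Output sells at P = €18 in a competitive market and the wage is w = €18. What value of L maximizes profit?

L* = 6561

MP_L = (3/4)·12·L^(-1/4) = 9·L^(-1/4).
Profit maximization for a price taker requires P·MP_L = w: 18·9·L^(-1/4) = 18.
So L^(-1/4) = 1/9, which gives L = 6561.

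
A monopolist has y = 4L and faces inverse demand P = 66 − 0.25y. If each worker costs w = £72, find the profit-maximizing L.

Marginal revenue from the inverse demand is MR = 66 − 0.5y.
The marginal product is MP_L = 4.
A monopolist hires until marginal revenue product equals the wage: MR·MP_L = w.
(66 − 2L)·4 = 72, so L = 24.

L* = 24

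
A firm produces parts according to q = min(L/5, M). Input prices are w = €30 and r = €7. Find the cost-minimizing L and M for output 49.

L* = 245, M* = 49

With a fixed-proportions technology, the cost-minimizing bundle uses no slack in either input: L/5 = M = q.
So L = 5·49 = 245 and M = 49.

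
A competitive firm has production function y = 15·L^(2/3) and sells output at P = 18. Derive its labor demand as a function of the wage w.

MP_L = (2/3)·15·L^(-1/3) = 10·L^(-1/3).
Setting P·MP_L = w: 180·L^(-1/3) = w.
Solving for L: L^(-1/3) = w/180, so L = (180/w)^(3).

L(w) = 5832000/w³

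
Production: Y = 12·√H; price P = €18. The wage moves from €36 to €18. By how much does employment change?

From P·MP_H = w with MP_H = 6·H^(-1/2), the labor demand is H(w) = (108/w)^(2).
At w = 36: H = 9. At w = 18: H = 36.
ΔH = 36 − 9 = 27.

ΔH = 27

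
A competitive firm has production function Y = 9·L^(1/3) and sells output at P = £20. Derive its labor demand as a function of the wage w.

MP_L = (1/3)·9·L^(-2/3) = 3·L^(-2/3).
Setting P·MP_L = w: 60·L^(-2/3) = w.
Solving for L: L^(-2/3) = w/60, so L = (60/w)^(3/2).

L(w) = (60/w)^(3/2)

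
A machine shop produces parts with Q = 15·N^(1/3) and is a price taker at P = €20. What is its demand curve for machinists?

MP_N = (1/3)·15·N^(-2/3) = 5·N^(-2/3).
Setting P·MP_N = w: 100·N^(-2/3) = w.
Solving for N: N^(-2/3) = w/100, so N = (100/w)^(3/2).

N(w) = (100/w)^(3/2)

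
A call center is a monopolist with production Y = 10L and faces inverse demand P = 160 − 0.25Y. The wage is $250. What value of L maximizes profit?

Marginal revenue from the inverse demand is MR = 160 − 0.5Y.
The marginal product is MP_L = 10.
A monopolist hires until marginal revenue product equals the wage: MR·MP_L = w.
(160 − 5L)·10 = 250, so L = 27.

L* = 27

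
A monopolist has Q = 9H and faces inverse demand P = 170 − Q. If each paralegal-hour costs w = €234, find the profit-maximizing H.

H* = 8

Marginal revenue from the inverse demand is MR = 170 − 2Q.
The marginal product is MP_H = 9.
A monopolist hires until marginal revenue product equals the wage: MR·MP_H = w.
(170 − 18H)·9 = 234, so H = 8.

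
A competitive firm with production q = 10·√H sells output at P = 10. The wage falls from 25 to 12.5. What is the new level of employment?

H* = 16

From P·MP_H = w with MP_H = 5·H^(-1/2), the labor demand is H(w) = (50/w)^(2).
At w = 25: H = 4. At w = 12.5: H = 16.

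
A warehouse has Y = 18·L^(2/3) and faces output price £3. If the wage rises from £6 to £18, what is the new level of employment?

L* = 8

From P·MP_L = w with MP_L = 12·L^(-1/3), the labor demand is L(w) = (36/w)^(3).
At w = 6: L = 216. At w = 18: L = 8.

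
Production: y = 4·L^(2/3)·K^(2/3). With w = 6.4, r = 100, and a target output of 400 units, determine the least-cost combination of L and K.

Cost minimization requires the marginal rate of technical substitution to equal the input-price ratio: MP_L/MP_K = w/r.
Here MP_L/MP_K = (2/3)·(K/L)/(2/3) = (K/L). Setting this equal to 6.4/100 = 0.064 gives K = 0.064L.
Substituting into y = 400: 4·L^(2/3)·(0.064L)^(2/3) = 400.
Solving, L = 125 and K = 8.

L* = 125, K* = 8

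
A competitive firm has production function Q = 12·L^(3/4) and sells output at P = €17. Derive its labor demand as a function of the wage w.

MP_L = (3/4)·12·L^(-1/4) = 9·L^(-1/4).
Setting P·MP_L = w: 153·L^(-1/4) = w.
Solving for L: L^(-1/4) = w/153, so L = (153/w)^(4).

L(w) = (153/w)^(4)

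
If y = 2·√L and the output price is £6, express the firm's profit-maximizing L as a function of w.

L(w) = 36/w²

MP_L = (1/2)·2·L^(-1/2) = L^(-1/2).
Setting P·MP_L = w: 6·L^(-1/2) = w.
Solving for L: L^(-1/2) = w/6, so L = (6/w)^(2).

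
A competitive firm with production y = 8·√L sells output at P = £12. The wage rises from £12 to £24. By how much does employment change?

From P·MP_L = w with MP_L = 4·L^(-1/2), the labor demand is L(w) = (48/w)^(2).
At w = 12: L = 16. At w = 24: L = 4.
ΔL = 4 − 16 = -12.

ΔL = -12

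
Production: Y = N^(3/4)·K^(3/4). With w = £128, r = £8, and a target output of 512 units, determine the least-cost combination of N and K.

N* = 16, K* = 256

Cost minimization requires the marginal rate of technical substitution to equal the input-price ratio: MP_N/MP_K = w/r.
Here MP_N/MP_K = (3/4)·(K/N)/(3/4) = (K/N). Setting this equal to 128/8 = 16 gives K = 16N.
Substituting into Y = 512: N^(3/4)·(16N)^(3/4) = 512.
Solving, N = 16 and K = 256.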